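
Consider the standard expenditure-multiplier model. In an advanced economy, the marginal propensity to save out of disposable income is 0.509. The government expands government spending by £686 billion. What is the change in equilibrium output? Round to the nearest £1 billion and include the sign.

+£1,348 billion

MPC = 1 − MPS = 1 − 0.509 = 0.491.
Government-spending multiplier = 1/(1 − MPC) = 1/(1 − 0.491) = 1/0.509 ≈ 1.965.
ΔY = k × ΔG = (+£686 billion) / 0.509 ≈ +£1,348 billion.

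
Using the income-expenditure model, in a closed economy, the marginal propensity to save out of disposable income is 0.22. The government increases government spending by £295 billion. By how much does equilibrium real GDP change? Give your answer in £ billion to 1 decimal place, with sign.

+£1,340.9 billion

MPC = 1 − MPS = 1 − 0.22 = 0.78.
Expenditure multiplier = 1/(1 − MPC) = 1/(1 − 0.78) = 1/0.22 ≈ 4.545.
ΔY = k × ΔG = (+£295 billion) / 0.22 ≈ +£1,340.9 billion.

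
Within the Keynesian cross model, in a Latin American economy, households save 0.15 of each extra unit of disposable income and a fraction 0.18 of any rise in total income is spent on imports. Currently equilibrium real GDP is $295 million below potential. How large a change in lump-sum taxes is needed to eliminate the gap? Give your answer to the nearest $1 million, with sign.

MPC = 1 − MPS = 1 − 0.15 = 0.85.
Spending multiplier = 1/(1 − c + m) = 1/(1 − 0.85 + 0.18) = 1/0.33 ≈ 3.03.
Tax multiplier = −c·k = −0.85/0.33 ≈ −2.576. Need ΔY = +$295 million, so ΔT = ΔY/(−c·k) = −(+$295 million) × 0.33 / 0.85 ≈ −$115 million.
The government should cut lump-sum taxes by $115 million.

−$115 million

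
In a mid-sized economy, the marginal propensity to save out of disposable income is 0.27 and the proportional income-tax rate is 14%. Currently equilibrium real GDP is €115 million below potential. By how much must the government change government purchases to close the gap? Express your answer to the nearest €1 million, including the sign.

MPC = 1 − MPS = 1 − 0.27 = 0.73.
Spending multiplier = 1/(1 − c(1−t)) = 1/(1 − 0.73×0.86) = 1/0.3722 ≈ 2.687.
Need ΔY = +€115 million, so ΔG = ΔY/k = (+€115 million) × 0.3722 ≈ +€43 million.
The government should increase government purchases by €43 million.

+€43 million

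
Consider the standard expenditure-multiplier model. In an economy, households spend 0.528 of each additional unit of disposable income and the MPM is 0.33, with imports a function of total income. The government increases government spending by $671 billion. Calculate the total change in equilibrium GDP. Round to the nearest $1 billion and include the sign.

Government-spending multiplier = 1/(1 − c + m) = 1/(1 − 0.528 + 0.33) = 1/0.802 ≈ 1.247.
ΔY = k × ΔG = (+$671 billion) / 0.802 ≈ +$837 billion.

+$837 billion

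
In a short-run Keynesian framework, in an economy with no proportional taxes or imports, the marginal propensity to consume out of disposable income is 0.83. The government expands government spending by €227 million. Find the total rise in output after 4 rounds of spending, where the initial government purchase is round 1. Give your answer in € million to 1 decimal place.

Round 1 adds ΔG = €227 million; each later round is MPC = 0.83 times the previous.
After 4 rounds: 227 + 188.41 + 156.3803 + 129.795649 = ΔG·(1 − c^4)/(1 − c) = 227 × (1 − 0.47458321)/0.17 ≈ €701.6 million.

€701.6 million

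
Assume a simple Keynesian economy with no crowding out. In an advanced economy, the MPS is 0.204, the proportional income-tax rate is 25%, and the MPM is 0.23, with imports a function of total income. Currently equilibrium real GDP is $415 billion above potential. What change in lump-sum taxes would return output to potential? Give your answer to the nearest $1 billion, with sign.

MPC = 1 − MPS = 1 − 0.204 = 0.796.
Spending multiplier = 1/(1 − c(1−t) + m) = 1/(1 − 0.796×0.75 + 0.23) = 1/0.633 ≈ 1.58.
Tax multiplier = −c·k = −0.796/0.633 ≈ −1.258. Need ΔY = −$415 billion, so ΔT = ΔY/(−c·k) = −(−$415 billion) × 0.633 / 0.796 ≈ +$330 billion.
The government should raise lump-sum taxes by $330 billion.

+$330 billion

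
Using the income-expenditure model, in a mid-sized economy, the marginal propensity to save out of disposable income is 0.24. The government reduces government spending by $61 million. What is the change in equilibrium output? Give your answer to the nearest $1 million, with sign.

MPC = 1 − MPS = 1 − 0.24 = 0.76.
Expenditure multiplier = 1/(1 − MPC) = 1/(1 − 0.76) = 1/0.24 ≈ 4.167.
ΔY = k × ΔG = (−$61 million) / 0.24 ≈ −$254 million.

−$254 million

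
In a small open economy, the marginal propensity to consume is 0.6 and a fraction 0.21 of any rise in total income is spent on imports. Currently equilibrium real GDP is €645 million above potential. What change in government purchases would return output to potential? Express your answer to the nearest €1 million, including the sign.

−€393 million

Spending multiplier = 1/(1 − c + m) = 1/(1 − 0.6 + 0.21) = 1/0.61 ≈ 1.639.
Need ΔY = −€645 million, so ΔG = ΔY/k = (−€645 million) × 0.61 ≈ −€393 million.
The government should cut government purchases by €393 million.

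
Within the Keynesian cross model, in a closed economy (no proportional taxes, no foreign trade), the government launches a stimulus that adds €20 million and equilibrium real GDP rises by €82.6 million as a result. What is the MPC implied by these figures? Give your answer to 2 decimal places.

0.76

Implied spending multiplier k = ΔY/ΔG = 82.6/20 = 4.13.
Since k = 1/(1 − MPC), MPC = 1 − 1/k = 1 − ΔG/ΔY = 1 − 20/82.6 ≈ 0.76.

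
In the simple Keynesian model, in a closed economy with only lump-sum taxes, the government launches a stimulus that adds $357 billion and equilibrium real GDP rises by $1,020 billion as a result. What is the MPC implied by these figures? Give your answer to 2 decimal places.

0.65

Implied spending multiplier k = ΔY/ΔG = 1,020/357 ≈ 2.8571.
Since k = 1/(1 − MPC), MPC = 1 − 1/k = 1 − ΔG/ΔY = 1 − 357/1,020 = 0.65.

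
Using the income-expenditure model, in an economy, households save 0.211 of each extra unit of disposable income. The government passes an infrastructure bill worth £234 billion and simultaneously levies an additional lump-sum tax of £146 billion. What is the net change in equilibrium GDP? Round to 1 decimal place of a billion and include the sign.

+£563.1 billion

MPC = 1 − MPS = 1 − 0.211 = 0.789.
Expenditure multiplier = 1/(1 − MPC) = 1/(1 − 0.789) = 1/0.211 ≈ 4.739.
ΔG contributes k·ΔG = (+£234 billion) / 0.211 ≈ +£1,109 billion.
ΔT of +£146 billion changes first-round spending by −c·ΔT = −£115.194 billion, contributing k·(−c·ΔT) = (−£115.194 billion) / 0.211 ≈ −£545.9 billion.
Net ΔY = k(ΔG − c·ΔT) = (+£118.806 billion) / 0.211 ≈ +£563.1 billion.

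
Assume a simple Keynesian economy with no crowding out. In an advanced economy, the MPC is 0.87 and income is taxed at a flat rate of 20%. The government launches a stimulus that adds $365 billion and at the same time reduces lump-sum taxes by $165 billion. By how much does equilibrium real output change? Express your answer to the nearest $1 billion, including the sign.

+$1,673 billion

Expenditure multiplier = 1/(1 − c(1−t)) = 1/(1 − 0.87×0.8) = 1/0.304 ≈ 3.289.
ΔG contributes k·ΔG = (+$365 billion) / 0.304 ≈ +$1,200.7 billion.
ΔT of −$165 billion changes first-round spending by −c·ΔT = +$143.55 billion, contributing k·(−c·ΔT) = (+$143.55 billion) / 0.304 ≈ +$472.2 billion.
Net ΔY = k(ΔG − c·ΔT) = (+$508.55 billion) / 0.304 ≈ +$1,673 billion.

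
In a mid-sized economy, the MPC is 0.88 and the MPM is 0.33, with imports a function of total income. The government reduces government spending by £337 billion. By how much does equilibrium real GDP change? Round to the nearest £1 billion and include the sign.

−£749 billion

Spending multiplier = 1/(1 − c + m) = 1/(1 − 0.88 + 0.33) = 1/0.45 ≈ 2.222.
ΔY = k × ΔG = (−£337 billion) / 0.45 ≈ −£749 billion.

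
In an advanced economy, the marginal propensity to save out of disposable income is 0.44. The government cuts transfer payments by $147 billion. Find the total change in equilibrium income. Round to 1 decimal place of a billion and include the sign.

MPC = 1 − MPS = 1 − 0.44 = 0.56.
The transfer change shifts disposable income by −$147 billion, so first-round consumption changes by c·ΔTR = 0.56 × (−$147 billion) = −$82.32 billion.
Expenditure multiplier = 1/(1 − MPC) = 1/(1 − 0.56) = 1/0.44 ≈ 2.273.
The transfer multiplier is c × k ≈ 1.273, so ΔY = k × (c·ΔTR) = (−$82.32 billion) / 0.44 ≈ −$187.1 billion.

−$187.1 billion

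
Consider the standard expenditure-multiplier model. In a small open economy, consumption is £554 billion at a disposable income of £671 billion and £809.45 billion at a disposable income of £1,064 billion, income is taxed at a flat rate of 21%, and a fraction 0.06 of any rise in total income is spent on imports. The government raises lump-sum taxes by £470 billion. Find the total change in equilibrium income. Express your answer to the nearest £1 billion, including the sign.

MPC = ΔC/ΔYd = (809.45 − 554)/(1,064 − 671) = 255.45/393 = 0.65.
A lump-sum tax change of +£470 billion shifts disposable income by −£470 billion; first-round consumption changes by −c × ΔT = −0.65 × (+£470 billion) = −£305.5 billion.
Expenditure multiplier = 1/(1 − c(1−t) + m) = 1/(1 − 0.65×0.79 + 0.06) = 1/0.5465 ≈ 1.83.
The tax multiplier is −c × k ≈ −1.189, so ΔY = k × (−c·ΔT) = (−£305.5 billion) / 0.5465 ≈ −£559 billion.

−£559 billion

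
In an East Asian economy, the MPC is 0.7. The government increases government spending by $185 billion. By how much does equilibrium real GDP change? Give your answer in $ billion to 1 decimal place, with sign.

Spending multiplier = 1/(1 − MPC) = 1/(1 − 0.7) = 1/0.3 ≈ 3.333.
ΔY = k × ΔG = (+$185 billion) / 0.3 ≈ +$616.7 billion.

+$616.7 billion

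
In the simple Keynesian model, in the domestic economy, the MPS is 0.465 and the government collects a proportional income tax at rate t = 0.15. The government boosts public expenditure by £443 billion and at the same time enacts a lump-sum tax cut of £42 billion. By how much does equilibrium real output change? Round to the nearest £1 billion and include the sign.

+£854 billion

MPC = 1 − MPS = 1 − 0.465 = 0.535.
Expenditure multiplier = 1/(1 − c(1−t)) = 1/(1 − 0.535×0.85) = 1/0.54525 ≈ 1.834.
ΔG contributes k·ΔG = (+£443 billion) / 0.54525 ≈ +£812.5 billion.
ΔT of −£42 billion changes first-round spending by −c·ΔT = +£22.47 billion, contributing k·(−c·ΔT) = (+£22.47 billion) / 0.54525 ≈ +£41.2 billion.
Net ΔY = k(ΔG − c·ΔT) = (+£465.47 billion) / 0.54525 ≈ +£854 billion.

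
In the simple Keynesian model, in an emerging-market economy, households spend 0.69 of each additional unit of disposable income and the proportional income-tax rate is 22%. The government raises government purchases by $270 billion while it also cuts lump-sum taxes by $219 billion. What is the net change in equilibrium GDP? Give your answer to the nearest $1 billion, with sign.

+$912 billion

Expenditure multiplier = 1/(1 − c(1−t)) = 1/(1 − 0.69×0.78) = 1/0.4618 ≈ 2.165.
ΔG contributes k·ΔG = (+$270 billion) / 0.4618 ≈ +$584.7 billion.
ΔT of −$219 billion changes first-round spending by −c·ΔT = +$151.11 billion, contributing k·(−c·ΔT) = (+$151.11 billion) / 0.4618 ≈ +$327.2 billion.
Net ΔY = k(ΔG − c·ΔT) = (+$421.11 billion) / 0.4618 ≈ +$912 billion.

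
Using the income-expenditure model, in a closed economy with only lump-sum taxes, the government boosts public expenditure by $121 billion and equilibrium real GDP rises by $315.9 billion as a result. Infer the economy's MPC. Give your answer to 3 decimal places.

0.617

Implied spending multiplier k = ΔY/ΔG = 315.9/121 ≈ 2.6107.
Since k = 1/(1 − MPC), MPC = 1 − 1/k = 1 − ΔG/ΔY = 1 − 121/315.9 ≈ 0.617.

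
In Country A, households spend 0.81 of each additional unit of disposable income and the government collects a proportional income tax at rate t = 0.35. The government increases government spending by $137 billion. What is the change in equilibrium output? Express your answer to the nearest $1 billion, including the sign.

Spending multiplier = 1/(1 − c(1−t)) = 1/(1 − 0.81×0.65) = 1/0.4735 ≈ 2.112.
ΔY = k × ΔG = (+$137 billion) / 0.4735 ≈ +$289 billion.

+$289 billion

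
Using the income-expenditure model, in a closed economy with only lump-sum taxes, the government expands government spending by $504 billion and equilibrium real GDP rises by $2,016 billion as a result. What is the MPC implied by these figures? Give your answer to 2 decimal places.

0.75

Implied spending multiplier k = ΔY/ΔG = 2,016/504 = 4.
Since k = 1/(1 − MPC), MPC = 1 − 1/k = 1 − ΔG/ΔY = 1 − 504/2,016 = 0.75.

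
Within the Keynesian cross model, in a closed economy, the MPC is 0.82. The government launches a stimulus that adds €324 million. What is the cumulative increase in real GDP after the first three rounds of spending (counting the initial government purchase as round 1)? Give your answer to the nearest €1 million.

€808 million

Round 1 adds ΔG = €324 million; each later round is MPC = 0.82 times the previous.
After 3 rounds: 324 + 265.68 + 217.8576 = ΔG·(1 − c^3)/(1 − c) = 324 × (1 − 0.551368)/0.18 ≈ €808 million.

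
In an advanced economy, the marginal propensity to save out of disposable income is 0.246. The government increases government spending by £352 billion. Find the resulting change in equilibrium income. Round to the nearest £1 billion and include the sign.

+£1,431 billion

MPC = 1 − MPS = 1 − 0.246 = 0.754.
Expenditure multiplier = 1/(1 − MPC) = 1/(1 − 0.754) = 1/0.246 ≈ 4.065.
ΔY = k × ΔG = (+£352 billion) / 0.246 ≈ +£1,431 billion.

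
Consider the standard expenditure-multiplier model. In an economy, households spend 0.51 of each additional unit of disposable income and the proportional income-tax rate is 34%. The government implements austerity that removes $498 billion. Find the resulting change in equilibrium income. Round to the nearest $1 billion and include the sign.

Government-spending multiplier = 1/(1 − c(1−t)) = 1/(1 − 0.51×0.66) = 1/0.6634 ≈ 1.507.
ΔY = k × ΔG = (−$498 billion) / 0.6634 ≈ −$751 billion.

−$751 billion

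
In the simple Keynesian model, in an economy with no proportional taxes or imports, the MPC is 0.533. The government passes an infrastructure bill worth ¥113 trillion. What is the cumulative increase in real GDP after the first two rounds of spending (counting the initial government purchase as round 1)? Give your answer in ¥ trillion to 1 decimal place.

¥173.2 trillion

Round 1 adds ΔG = ¥113 trillion; each later round is MPC = 0.533 times the previous.
After 2 rounds: 113 + 60.229 = ΔG·(1 − c^2)/(1 − c) = 113 × (1 − 0.284089)/0.467 ≈ ¥173.2 trillion.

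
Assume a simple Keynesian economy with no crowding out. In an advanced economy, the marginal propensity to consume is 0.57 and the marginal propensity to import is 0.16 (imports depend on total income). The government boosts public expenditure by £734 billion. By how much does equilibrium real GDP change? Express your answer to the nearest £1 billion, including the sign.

+£1,244 billion

Spending multiplier = 1/(1 − c + m) = 1/(1 − 0.57 + 0.16) = 1/0.59 ≈ 1.695.
ΔY = k × ΔG = (+£734 billion) / 0.59 ≈ +£1,244 billion.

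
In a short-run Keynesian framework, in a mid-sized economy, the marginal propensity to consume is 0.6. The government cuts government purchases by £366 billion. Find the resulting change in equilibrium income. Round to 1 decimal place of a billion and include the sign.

Spending multiplier = 1/(1 − MPC) = 1/(1 − 0.6) = 1/0.4 = 2.5.
ΔY = k × ΔG = (−£366 billion) / 0.4 = −£915 billion.

−£915.0 billion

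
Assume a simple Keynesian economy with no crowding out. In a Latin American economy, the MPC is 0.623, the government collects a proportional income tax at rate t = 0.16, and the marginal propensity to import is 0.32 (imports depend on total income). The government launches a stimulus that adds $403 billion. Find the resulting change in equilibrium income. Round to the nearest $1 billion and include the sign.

+$506 billion

Spending multiplier = 1/(1 − c(1−t) + m) = 1/(1 − 0.623×0.84 + 0.32) = 1/0.79668 ≈ 1.255.
ΔY = k × ΔG = (+$403 billion) / 0.79668 ≈ +$506 billion.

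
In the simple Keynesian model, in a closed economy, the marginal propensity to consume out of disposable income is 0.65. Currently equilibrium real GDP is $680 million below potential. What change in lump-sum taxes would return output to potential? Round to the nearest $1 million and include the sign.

Spending multiplier = 1/(1 − MPC) = 1/(1 − 0.65) = 1/0.35 ≈ 2.857.
Tax multiplier = −c·k = −0.65/0.35 ≈ −1.857. Need ΔY = +$680 million, so ΔT = ΔY/(−c·k) = −(+$680 million) × 0.35 / 0.65 ≈ −$366 million.
The government should cut lump-sum taxes by $366 million.

−$366 million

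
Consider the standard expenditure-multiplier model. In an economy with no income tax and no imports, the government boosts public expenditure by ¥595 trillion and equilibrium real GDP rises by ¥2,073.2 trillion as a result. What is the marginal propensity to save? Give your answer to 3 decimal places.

Implied spending multiplier k = ΔY/ΔG = 2,073.2/595 ≈ 3.4844.
Since k = 1/(1 − MPC), MPC = 1 − 1/k = 1 − ΔG/ΔY = 1 − 595/2,073.2 ≈ 0.713.
MPS = 1 − MPC = 0.287.

0.287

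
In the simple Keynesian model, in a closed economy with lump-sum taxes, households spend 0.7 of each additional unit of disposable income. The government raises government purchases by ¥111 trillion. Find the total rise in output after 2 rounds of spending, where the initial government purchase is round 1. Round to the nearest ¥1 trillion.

¥189 trillion

Round 1 adds ΔG = ¥111 trillion; each later round is MPC = 0.7 times the previous.
After 2 rounds: 111 + 77.7 = ΔG·(1 − c^2)/(1 − c) = 111 × (1 − 0.49)/0.3 ≈ ¥189 trillion.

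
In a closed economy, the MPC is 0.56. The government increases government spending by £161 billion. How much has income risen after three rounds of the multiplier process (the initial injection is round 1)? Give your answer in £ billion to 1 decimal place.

Round 1 adds ΔG = £161 billion; each later round is MPC = 0.56 times the previous.
After 3 rounds: 161 + 90.16 + 50.4896 = ΔG·(1 − c^3)/(1 − c) = 161 × (1 − 0.175616)/0.44 ≈ £301.6 billion.

£301.6 billion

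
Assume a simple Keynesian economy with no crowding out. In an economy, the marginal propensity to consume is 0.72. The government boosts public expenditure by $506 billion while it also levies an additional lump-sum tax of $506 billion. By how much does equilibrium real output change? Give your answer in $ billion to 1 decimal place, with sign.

+$506.0 billion

Expenditure multiplier = 1/(1 − MPC) = 1/(1 − 0.72) = 1/0.28 ≈ 3.571.
ΔG contributes k·ΔG = (+$506 billion) / 0.28 ≈ +$1,807.1 billion.
ΔT of +$506 billion changes first-round spending by −c·ΔT = −$364.32 billion, contributing k·(−c·ΔT) = (−$364.32 billion) / 0.28 ≈ −$1,301.1 billion.
With ΔG = ΔT and no other leakages, the balanced-budget multiplier is 1, so ΔY = ΔG = +$506 billion.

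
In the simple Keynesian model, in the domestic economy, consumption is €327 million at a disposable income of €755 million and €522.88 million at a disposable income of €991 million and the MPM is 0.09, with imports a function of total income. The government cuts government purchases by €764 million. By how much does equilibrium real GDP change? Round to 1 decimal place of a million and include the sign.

−€2,938.5 million

MPC = ΔC/ΔYd = (522.88 − 327)/(991 − 755) = 195.88/236 = 0.83.
Expenditure multiplier = 1/(1 − c + m) = 1/(1 − 0.83 + 0.09) = 1/0.26 ≈ 3.846.
ΔY = k × ΔG = (−€764 million) / 0.26 ≈ −€2,938.5 million.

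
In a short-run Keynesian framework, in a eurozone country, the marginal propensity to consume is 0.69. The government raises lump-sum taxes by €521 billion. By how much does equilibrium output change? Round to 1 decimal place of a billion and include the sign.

−€1,159.6 billion

A lump-sum tax change of +€521 billion shifts disposable income by −€521 billion; first-round consumption changes by −c × ΔT = −0.69 × (+€521 billion) = −€359.49 billion.
Expenditure multiplier = 1/(1 − MPC) = 1/(1 − 0.69) = 1/0.31 ≈ 3.226.
The tax multiplier is −c × k ≈ −2.226, so ΔY = k × (−c·ΔT) = (−€359.49 billion) / 0.31 ≈ −€1,159.6 billion.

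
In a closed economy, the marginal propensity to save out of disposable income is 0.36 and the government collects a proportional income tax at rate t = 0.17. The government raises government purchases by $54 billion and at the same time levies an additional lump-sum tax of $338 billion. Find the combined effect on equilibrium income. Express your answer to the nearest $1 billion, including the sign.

MPC = 1 − MPS = 1 − 0.36 = 0.64.
Expenditure multiplier = 1/(1 − c(1−t)) = 1/(1 − 0.64×0.83) = 1/0.4688 ≈ 2.133.
ΔG contributes k·ΔG = (+$54 billion) / 0.4688 ≈ +$115.2 billion.
ΔT of +$338 billion changes first-round spending by −c·ΔT = −$216.32 billion, contributing k·(−c·ΔT) = (−$216.32 billion) / 0.4688 ≈ −$461.4 billion.
Net ΔY = k(ΔG − c·ΔT) = (−$162.32 billion) / 0.4688 ≈ −$346 billion.

−$346 billion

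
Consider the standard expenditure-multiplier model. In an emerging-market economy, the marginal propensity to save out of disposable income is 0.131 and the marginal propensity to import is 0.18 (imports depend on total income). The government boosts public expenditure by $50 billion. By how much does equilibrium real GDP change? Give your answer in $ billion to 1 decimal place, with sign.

+$160.8 billion

MPC = 1 − MPS = 1 − 0.131 = 0.869.
Expenditure multiplier = 1/(1 − c + m) = 1/(1 − 0.869 + 0.18) = 1/0.311 ≈ 3.215.
ΔY = k × ΔG = (+$50 billion) / 0.311 ≈ +$160.8 billion.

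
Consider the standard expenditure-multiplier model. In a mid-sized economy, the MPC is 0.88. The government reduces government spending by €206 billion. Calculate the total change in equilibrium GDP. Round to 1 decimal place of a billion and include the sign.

−€1,716.7 billion

Expenditure multiplier = 1/(1 − MPC) = 1/(1 − 0.88) = 1/0.12 ≈ 8.333.
ΔY = k × ΔG = (−€206 billion) / 0.12 ≈ −€1,716.7 billion.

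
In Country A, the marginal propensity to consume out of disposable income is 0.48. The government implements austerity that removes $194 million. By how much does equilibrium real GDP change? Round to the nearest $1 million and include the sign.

Spending multiplier = 1/(1 − MPC) = 1/(1 − 0.48) = 1/0.52 ≈ 1.923.
ΔY = k × ΔG = (−$194 million) / 0.52 ≈ −$373 million.

−$373 million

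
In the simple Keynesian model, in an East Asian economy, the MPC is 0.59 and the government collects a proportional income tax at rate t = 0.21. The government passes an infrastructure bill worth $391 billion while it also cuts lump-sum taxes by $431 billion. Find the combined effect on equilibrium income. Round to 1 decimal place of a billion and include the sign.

Expenditure multiplier = 1/(1 − c(1−t)) = 1/(1 − 0.59×0.79) = 1/0.5339 ≈ 1.873.
ΔG contributes k·ΔG = (+$391 billion) / 0.5339 ≈ +$732.3 billion.
ΔT of −$431 billion changes first-round spending by −c·ΔT = +$254.29 billion, contributing k·(−c·ΔT) = (+$254.29 billion) / 0.5339 ≈ +$476.3 billion.
Net ΔY = k(ΔG − c·ΔT) = (+$645.29 billion) / 0.5339 ≈ +$1,208.6 billion.

+$1,208.6 billion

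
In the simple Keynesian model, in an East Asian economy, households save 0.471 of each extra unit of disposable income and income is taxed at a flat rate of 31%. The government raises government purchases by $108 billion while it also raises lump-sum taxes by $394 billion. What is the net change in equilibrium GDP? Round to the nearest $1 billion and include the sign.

MPC = 1 − MPS = 1 − 0.471 = 0.529.
Expenditure multiplier = 1/(1 − c(1−t)) = 1/(1 − 0.529×0.69) = 1/0.63499 ≈ 1.575.
ΔG contributes k·ΔG = (+$108 billion) / 0.63499 ≈ +$170.1 billion.
ΔT of +$394 billion changes first-round spending by −c·ΔT = −$208.426 billion, contributing k·(−c·ΔT) = (−$208.426 billion) / 0.63499 ≈ −$328.2 billion.
Net ΔY = k(ΔG − c·ΔT) = (−$100.426 billion) / 0.63499 ≈ −$158 billion.

−$158 billion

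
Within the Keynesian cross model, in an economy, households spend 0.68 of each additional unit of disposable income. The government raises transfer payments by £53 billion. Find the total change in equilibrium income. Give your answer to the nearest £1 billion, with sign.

+£113 billion

The transfer change shifts disposable income by +£53 billion, so first-round consumption changes by c·ΔTR = 0.68 × (+£53 billion) = +£36.04 billion.
Expenditure multiplier = 1/(1 − MPC) = 1/(1 − 0.68) = 1/0.32 = 3.125.
The transfer multiplier is c × k = 2.125, so ΔY = k × (c·ΔTR) = (+£36.04 billion) / 0.32 ≈ +£113 billion.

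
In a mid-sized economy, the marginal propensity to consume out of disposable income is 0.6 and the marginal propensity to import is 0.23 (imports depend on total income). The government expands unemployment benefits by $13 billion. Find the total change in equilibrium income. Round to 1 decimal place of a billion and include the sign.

+$12.4 billion

The transfer change shifts disposable income by +$13 billion, so first-round consumption changes by c·ΔTR = 0.6 × (+$13 billion) = +$7.8 billion.
Expenditure multiplier = 1/(1 − c + m) = 1/(1 − 0.6 + 0.23) = 1/0.63 ≈ 1.587.
The transfer multiplier is c × k ≈ 0.952, so ΔY = k × (c·ΔTR) = (+$7.8 billion) / 0.63 ≈ +$12.4 billion.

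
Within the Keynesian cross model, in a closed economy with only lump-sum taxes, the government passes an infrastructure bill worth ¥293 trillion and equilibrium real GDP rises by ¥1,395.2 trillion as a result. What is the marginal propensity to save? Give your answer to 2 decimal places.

Implied spending multiplier k = ΔY/ΔG = 1,395.2/293 ≈ 4.7618.
Since k = 1/(1 − MPC), MPC = 1 − 1/k = 1 − ΔG/ΔY = 1 − 293/1,395.2 ≈ 0.79.
MPS = 1 − MPC = 0.21.

0.21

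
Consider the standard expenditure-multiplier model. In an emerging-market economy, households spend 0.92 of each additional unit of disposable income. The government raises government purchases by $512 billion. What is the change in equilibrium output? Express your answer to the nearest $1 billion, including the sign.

+$6,400 billion

Spending multiplier = 1/(1 − MPC) = 1/(1 − 0.92) = 1/0.08 = 12.5.
ΔY = k × ΔG = (+$512 billion) / 0.08 = +$6,400 billion.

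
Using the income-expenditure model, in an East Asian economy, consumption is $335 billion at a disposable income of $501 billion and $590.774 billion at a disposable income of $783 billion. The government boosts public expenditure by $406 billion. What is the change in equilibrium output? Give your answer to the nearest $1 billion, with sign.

+$4,366 billion

MPC = ΔC/ΔYd = (590.774 − 335)/(783 − 501) = 255.774/282 = 0.907.
Government-spending multiplier = 1/(1 − MPC) = 1/(1 − 0.907) = 1/0.093 ≈ 10.753.
ΔY = k × ΔG = (+$406 billion) / 0.093 ≈ +$4,366 billion.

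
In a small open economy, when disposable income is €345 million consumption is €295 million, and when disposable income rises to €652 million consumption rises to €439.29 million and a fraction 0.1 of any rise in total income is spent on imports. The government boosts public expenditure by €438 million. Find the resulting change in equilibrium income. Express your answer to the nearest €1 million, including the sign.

+€695 million

MPC = ΔC/ΔYd = (439.29 − 295)/(652 − 345) = 144.29/307 = 0.47.
Government-spending multiplier = 1/(1 − c + m) = 1/(1 − 0.47 + 0.1) = 1/0.63 ≈ 1.587.
ΔY = k × ΔG = (+€438 million) / 0.63 ≈ +€695 million.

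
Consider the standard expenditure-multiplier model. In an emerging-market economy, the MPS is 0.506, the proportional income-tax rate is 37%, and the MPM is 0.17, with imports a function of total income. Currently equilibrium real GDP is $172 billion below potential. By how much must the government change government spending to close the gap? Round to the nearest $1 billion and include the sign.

+$148 billion

MPC = 1 − MPS = 1 − 0.506 = 0.494.
Spending multiplier = 1/(1 − c(1−t) + m) = 1/(1 − 0.494×0.63 + 0.17) = 1/0.85878 ≈ 1.164.
Need ΔY = +$172 billion, so ΔG = ΔY/k = (+$172 billion) × 0.85878 ≈ +$148 billion.
The government should increase government spending by $148 billion.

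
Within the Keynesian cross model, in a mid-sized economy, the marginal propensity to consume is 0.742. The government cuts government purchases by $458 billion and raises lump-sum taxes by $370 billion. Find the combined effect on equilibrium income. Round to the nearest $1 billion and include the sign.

Expenditure multiplier = 1/(1 − MPC) = 1/(1 − 0.742) = 1/0.258 ≈ 3.876.
ΔG contributes k·ΔG = (−$458 billion) / 0.258 ≈ −$1,775.2 billion.
ΔT of +$370 billion changes first-round spending by −c·ΔT = −$274.54 billion, contributing k·(−c·ΔT) = (−$274.54 billion) / 0.258 ≈ −$1,064.1 billion.
Net ΔY = k(ΔG − c·ΔT) = (−$732.54 billion) / 0.258 ≈ −$2,839 billion.

−$2,839 billion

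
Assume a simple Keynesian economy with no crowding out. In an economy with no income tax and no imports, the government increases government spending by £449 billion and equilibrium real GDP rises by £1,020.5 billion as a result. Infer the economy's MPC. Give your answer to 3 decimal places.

0.560

Implied spending multiplier k = ΔY/ΔG = 1,020.5/449 ≈ 2.2728.
Since k = 1/(1 − MPC), MPC = 1 − 1/k = 1 − ΔG/ΔY = 1 − 449/1,020.5 ≈ 0.560.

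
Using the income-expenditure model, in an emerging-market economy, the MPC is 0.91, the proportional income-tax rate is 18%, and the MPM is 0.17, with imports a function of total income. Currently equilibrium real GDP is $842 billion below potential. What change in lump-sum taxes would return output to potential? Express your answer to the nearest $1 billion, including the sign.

−$392 billion

Spending multiplier = 1/(1 − c(1−t) + m) = 1/(1 − 0.91×0.82 + 0.17) = 1/0.4238 ≈ 2.36.
Tax multiplier = −c·k = −0.91/0.4238 ≈ −2.147. Need ΔY = +$842 billion, so ΔT = ΔY/(−c·k) = −(+$842 billion) × 0.4238 / 0.91 ≈ −$392 billion.
The government should cut lump-sum taxes by $392 billion.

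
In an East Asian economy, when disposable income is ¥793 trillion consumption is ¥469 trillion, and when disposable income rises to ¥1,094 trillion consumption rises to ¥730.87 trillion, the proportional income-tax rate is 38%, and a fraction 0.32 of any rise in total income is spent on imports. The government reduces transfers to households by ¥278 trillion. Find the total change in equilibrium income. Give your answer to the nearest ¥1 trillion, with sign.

−¥310 trillion

MPC = ΔC/ΔYd = (730.87 − 469)/(1,094 − 793) = 261.87/301 = 0.87.
The transfer change shifts disposable income by −¥278 trillion, so first-round consumption changes by c·ΔTR = 0.87 × (−¥278 trillion) = −¥241.86 trillion.
Expenditure multiplier = 1/(1 − c(1−t) + m) = 1/(1 − 0.87×0.62 + 0.32) = 1/0.7806 ≈ 1.281.
The transfer multiplier is c × k ≈ 1.115, so ΔY = k × (c·ΔTR) = (−¥241.86 trillion) / 0.7806 ≈ −¥310 trillion.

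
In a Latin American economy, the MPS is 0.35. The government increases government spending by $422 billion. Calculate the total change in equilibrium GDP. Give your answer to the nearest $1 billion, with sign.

MPC = 1 − MPS = 1 − 0.35 = 0.65.
Spending multiplier = 1/(1 − MPC) = 1/(1 − 0.65) = 1/0.35 ≈ 2.857.
ΔY = k × ΔG = (+$422 billion) / 0.35 ≈ +$1,206 billion.

+$1,206 billion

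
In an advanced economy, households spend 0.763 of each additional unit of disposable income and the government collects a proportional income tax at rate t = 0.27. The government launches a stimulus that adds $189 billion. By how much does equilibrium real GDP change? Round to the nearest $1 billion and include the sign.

Government-spending multiplier = 1/(1 − c(1−t)) = 1/(1 − 0.763×0.73) = 1/0.44301 ≈ 2.257.
ΔY = k × ΔG = (+$189 billion) / 0.44301 ≈ +$427 billion.

+$427 billion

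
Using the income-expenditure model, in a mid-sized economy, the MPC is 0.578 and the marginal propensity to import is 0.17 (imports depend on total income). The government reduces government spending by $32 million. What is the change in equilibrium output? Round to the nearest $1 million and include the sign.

Spending multiplier = 1/(1 − c + m) = 1/(1 − 0.578 + 0.17) = 1/0.592 ≈ 1.689.
ΔY = k × ΔG = (−$32 million) / 0.592 ≈ −$54 million.

−$54 million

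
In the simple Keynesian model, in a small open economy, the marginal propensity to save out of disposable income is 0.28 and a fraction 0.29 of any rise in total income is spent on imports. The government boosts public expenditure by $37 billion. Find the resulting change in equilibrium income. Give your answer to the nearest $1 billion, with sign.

MPC = 1 − MPS = 1 − 0.28 = 0.72.
Government-spending multiplier = 1/(1 − c + m) = 1/(1 − 0.72 + 0.29) = 1/0.57 ≈ 1.754.
ΔY = k × ΔG = (+$37 billion) / 0.57 ≈ +$65 billion.

+$65 billion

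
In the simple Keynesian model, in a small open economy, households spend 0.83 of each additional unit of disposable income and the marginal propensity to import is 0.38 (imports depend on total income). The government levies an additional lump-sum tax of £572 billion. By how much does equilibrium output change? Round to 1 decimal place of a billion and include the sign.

A lump-sum tax change of +£572 billion shifts disposable income by −£572 billion; first-round consumption changes by −c × ΔT = −0.83 × (+£572 billion) = −£474.76 billion.
Expenditure multiplier = 1/(1 − c + m) = 1/(1 − 0.83 + 0.38) = 1/0.55 ≈ 1.818.
The tax multiplier is −c × k ≈ −1.509, so ΔY = k × (−c·ΔT) = (−£474.76 billion) / 0.55 = −£863.2 billion.

−£863.2 billion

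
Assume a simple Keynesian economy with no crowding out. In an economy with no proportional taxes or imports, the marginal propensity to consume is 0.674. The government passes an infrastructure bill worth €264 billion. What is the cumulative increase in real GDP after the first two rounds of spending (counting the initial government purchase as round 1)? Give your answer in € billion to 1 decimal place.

Round 1 adds ΔG = €264 billion; each later round is MPC = 0.674 times the previous.
After 2 rounds: 264 + 177.936 = ΔG·(1 − c^2)/(1 − c) = 264 × (1 − 0.454276)/0.326 ≈ €441.9 billion.

€441.9 billion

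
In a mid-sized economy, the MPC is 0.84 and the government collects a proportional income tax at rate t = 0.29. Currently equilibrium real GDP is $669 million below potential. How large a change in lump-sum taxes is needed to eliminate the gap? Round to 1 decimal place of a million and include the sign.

Spending multiplier = 1/(1 − c(1−t)) = 1/(1 − 0.84×0.71) = 1/0.4036 ≈ 2.478.
Tax multiplier = −c·k = −0.84/0.4036 ≈ −2.081. Need ΔY = +$669 million, so ΔT = ΔY/(−c·k) = −(+$669 million) × 0.4036 / 0.84 ≈ −$321.4 million.
The government should cut lump-sum taxes by $321.4 million.

−$321.4 million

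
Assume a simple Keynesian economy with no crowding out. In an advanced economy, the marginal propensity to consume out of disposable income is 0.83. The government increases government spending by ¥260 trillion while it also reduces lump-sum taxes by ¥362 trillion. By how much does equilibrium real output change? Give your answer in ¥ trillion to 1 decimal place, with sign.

+¥3,296.8 trillion

Expenditure multiplier = 1/(1 − MPC) = 1/(1 − 0.83) = 1/0.17 ≈ 5.882.
ΔG contributes k·ΔG = (+¥260 trillion) / 0.17 ≈ +¥1,529.4 trillion.
ΔT of −¥362 trillion changes first-round spending by −c·ΔT = +¥300.46 trillion, contributing k·(−c·ΔT) = (+¥300.46 trillion) / 0.17 ≈ +¥1,767.4 trillion.
Net ΔY = k(ΔG − c·ΔT) = (+¥560.46 trillion) / 0.17 ≈ +¥3,296.8 trillion.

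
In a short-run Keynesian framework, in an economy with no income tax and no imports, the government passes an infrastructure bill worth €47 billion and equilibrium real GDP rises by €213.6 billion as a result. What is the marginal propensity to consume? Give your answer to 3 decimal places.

Implied spending multiplier k = ΔY/ΔG = 213.6/47 ≈ 4.5447.
Since k = 1/(1 − MPC), MPC = 1 − 1/k = 1 − ΔG/ΔY = 1 − 47/213.6 ≈ 0.780.

0.780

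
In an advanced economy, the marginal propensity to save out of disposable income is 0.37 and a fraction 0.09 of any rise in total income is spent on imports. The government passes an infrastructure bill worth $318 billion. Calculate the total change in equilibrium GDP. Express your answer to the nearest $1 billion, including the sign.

+$691 billion

MPC = 1 − MPS = 1 − 0.37 = 0.63.
Spending multiplier = 1/(1 − c + m) = 1/(1 − 0.63 + 0.09) = 1/0.46 ≈ 2.174.
ΔY = k × ΔG = (+$318 billion) / 0.46 ≈ +$691 billion.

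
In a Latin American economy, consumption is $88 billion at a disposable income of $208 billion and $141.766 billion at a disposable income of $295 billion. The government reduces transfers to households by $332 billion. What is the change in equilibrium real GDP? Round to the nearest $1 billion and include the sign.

−$537 billion

MPC = ΔC/ΔYd = (141.766 − 88)/(295 − 208) = 53.766/87 = 0.618.
The transfer change shifts disposable income by −$332 billion, so first-round consumption changes by c·ΔTR = 0.618 × (−$332 billion) = −$205.176 billion.
Expenditure multiplier = 1/(1 − MPC) = 1/(1 − 0.618) = 1/0.382 ≈ 2.618.
The transfer multiplier is c × k ≈ 1.618, so ΔY = k × (c·ΔTR) = (−$205.176 billion) / 0.382 ≈ −$537 billion.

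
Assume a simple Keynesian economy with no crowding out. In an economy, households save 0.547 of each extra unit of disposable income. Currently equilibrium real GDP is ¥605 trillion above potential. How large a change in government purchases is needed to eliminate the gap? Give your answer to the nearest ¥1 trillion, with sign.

−¥331 trillion

MPC = 1 − MPS = 1 − 0.547 = 0.453.
Spending multiplier = 1/(1 − MPC) = 1/(1 − 0.453) = 1/0.547 ≈ 1.828.
Need ΔY = −¥605 trillion, so ΔG = ΔY/k = (−¥605 trillion) × 0.547 ≈ −¥331 trillion.
The government should cut government purchases by ¥331 trillion.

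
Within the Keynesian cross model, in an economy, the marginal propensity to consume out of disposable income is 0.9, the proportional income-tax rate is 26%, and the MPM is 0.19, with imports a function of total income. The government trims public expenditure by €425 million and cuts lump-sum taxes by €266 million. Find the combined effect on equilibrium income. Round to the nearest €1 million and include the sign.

Expenditure multiplier = 1/(1 − c(1−t) + m) = 1/(1 − 0.9×0.74 + 0.19) = 1/0.524 ≈ 1.908.
ΔG contributes k·ΔG = (−€425 million) / 0.524 ≈ −€811.1 million.
ΔT of −€266 million changes first-round spending by −c·ΔT = +€239.4 million, contributing k·(−c·ΔT) = (+€239.4 million) / 0.524 ≈ +€456.9 million.
Net ΔY = k(ΔG − c·ΔT) = (−€185.6 million) / 0.524 ≈ −€354 million.

−€354 million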